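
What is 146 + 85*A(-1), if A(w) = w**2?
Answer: 231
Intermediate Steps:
146 + 85*A(-1) = 146 + 85*(-1)**2 = 146 + 85*1 = 146 + 85 = 231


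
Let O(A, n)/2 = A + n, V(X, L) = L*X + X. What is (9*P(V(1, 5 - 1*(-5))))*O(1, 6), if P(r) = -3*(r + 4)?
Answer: -5670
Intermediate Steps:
V(X, L) = X + L*X
O(A, n) = 2*A + 2*n (O(A, n) = 2*(A + n) = 2*A + 2*n)
P(r) = -12 - 3*r (P(r) = -3*(4 + r) = -12 - 3*r)
(9*P(V(1, 5 - 1*(-5))))*O(1, 6) = (9*(-12 - 3*(1 + (5 - 1*(-5)))))*(2*1 + 2*6) = (9*(-12 - 3*(1 + (5 + 5))))*(2 + 12) = (9*(-12 - 3*(1 + 10)))*14 = (9*(-12 - 3*11))*14 = (9*(-12 - 33))*14 = (9*(-45))*14 = -405*14 = -5670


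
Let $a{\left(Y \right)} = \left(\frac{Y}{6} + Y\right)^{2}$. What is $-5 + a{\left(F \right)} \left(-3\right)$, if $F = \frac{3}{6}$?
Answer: $- \frac{289}{48} \approx -6.0208$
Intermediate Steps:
$F = \frac{1}{2}$ ($F = 3 \cdot \frac{1}{6} = \frac{1}{2} \approx 0.5$)
$a{\left(Y \right)} = \frac{49 Y^{2}}{36}$ ($a{\left(Y \right)} = \left(Y \frac{1}{6} + Y\right)^{2} = \left(\frac{Y}{6} + Y\right)^{2} = \left(\frac{7 Y}{6}\right)^{2} = \frac{49 Y^{2}}{36}$)
$-5 + a{\left(F \right)} \left(-3\right) = -5 + \frac{49}{36 \cdot 4} \left(-3\right) = -5 + \frac{49}{36} \cdot \frac{1}{4} \left(-3\right) = -5 + \frac{49}{144} \left(-3\right) = -5 - \frac{49}{48} = - \frac{289}{48}$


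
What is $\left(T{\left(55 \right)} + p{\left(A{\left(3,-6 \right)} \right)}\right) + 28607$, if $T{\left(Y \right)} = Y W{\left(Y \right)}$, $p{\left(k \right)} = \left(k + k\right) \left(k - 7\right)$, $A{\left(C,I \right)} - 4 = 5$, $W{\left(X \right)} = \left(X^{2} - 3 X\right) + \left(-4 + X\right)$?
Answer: $188748$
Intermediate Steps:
$W{\left(X \right)} = -4 + X^{2} - 2 X$
$A{\left(C,I \right)} = 9$ ($A{\left(C,I \right)} = 4 + 5 = 9$)
$p{\left(k \right)} = 2 k \left(-7 + k\right)$
$T{\left(Y \right)} = Y \left(-4 + Y^{2} - 2 Y\right)$
$\left(T{\left(55 \right)} + p{\left(A{\left(3,-6 \right)} \right)}\right) + 28607 = \left(55 \left(-4 + 55^{2} - 110\right) + 2 \cdot 9 \left(-7 + 9\right)\right) + 28607 = \left(55 \left(-4 + 3025 - 110\right) + 2 \cdot 9 \cdot 2\right) + 28607 = \left(55 \cdot 2911 + 36\right) + 28607 = \left(160105 + 36\right) + 28607 = 160141 + 28607 = 188748$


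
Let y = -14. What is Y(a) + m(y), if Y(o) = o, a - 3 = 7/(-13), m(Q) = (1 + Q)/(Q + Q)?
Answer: 1065/364 ≈ 2.9258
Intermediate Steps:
m(Q) = (1 + Q)/(2*Q) (m(Q) = (1 + Q)/((2*Q)) = (1 + Q)*(1/(2*Q)) = (1 + Q)/(2*Q))
a = 32/13 (a = 3 + 7/(-13) = 3 + 7*(-1/13) = 3 - 7/13 = 32/13 ≈ 2.4615)
Y(a) + m(y) = 32/13 + (1/2)*(1 - 14)/(-14) = 32/13 + (1/2)*(-1/14)*(-13) = 32/13 + 13/28 = 1065/364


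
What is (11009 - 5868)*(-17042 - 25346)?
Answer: -217916708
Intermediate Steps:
(11009 - 5868)*(-17042 - 25346) = 5141*(-42388) = -217916708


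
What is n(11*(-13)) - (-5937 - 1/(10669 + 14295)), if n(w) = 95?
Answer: 150582849/24964 ≈ 6032.0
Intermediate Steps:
n(11*(-13)) - (-5937 - 1/(10669 + 14295)) = 95 - (-5937 - 1/(10669 + 14295)) = 95 - (-5937 - 1/24964) = 95 - 1*(-148211269/24964) = 95 + 148211269/24964 = 150582849/24964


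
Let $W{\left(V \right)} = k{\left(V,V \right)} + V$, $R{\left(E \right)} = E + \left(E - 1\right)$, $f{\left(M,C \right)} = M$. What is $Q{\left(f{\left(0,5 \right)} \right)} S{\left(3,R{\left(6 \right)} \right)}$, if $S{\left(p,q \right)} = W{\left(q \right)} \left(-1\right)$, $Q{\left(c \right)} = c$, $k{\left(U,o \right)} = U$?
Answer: $0$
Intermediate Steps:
$R{\left(E \right)} = -1 + 2 E$ ($R{\left(E \right)} = E + \left(-1 + E\right) = -1 + 2 E$)
$W{\left(V \right)} = 2 V$ ($W{\left(V \right)} = V + V = 2 V$)
$S{\left(p,q \right)} = - 2 q$ ($S{\left(p,q \right)} = 2 q \left(-1\right) = - 2 q$)
$Q{\left(f{\left(0,5 \right)} \right)} S{\left(3,R{\left(6 \right)} \right)} = 0 \left(- 2 \left(-1 + 2 \cdot 6\right)\right) = 0 \left(- 2 \left(-1 + 12\right)\right) = 0 \left(\left(-2\right) 11\right) = 0 \left(-22\right) = 0$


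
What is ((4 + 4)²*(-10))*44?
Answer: -28160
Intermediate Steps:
((4 + 4)²*(-10))*44 = (8²*(-10))*44 = (64*(-10))*44 = -640*44 = -28160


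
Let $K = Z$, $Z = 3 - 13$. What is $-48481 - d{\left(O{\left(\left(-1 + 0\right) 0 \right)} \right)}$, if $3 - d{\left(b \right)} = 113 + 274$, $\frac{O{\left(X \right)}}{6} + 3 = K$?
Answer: $-48097$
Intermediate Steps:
$Z = -10$ ($Z = 3 - 13 = -10$)
$K = -10$
$O{\left(X \right)} = -78$ ($O{\left(X \right)} = -18 + 6 \left(-10\right) = -18 - 60 = -78$)
$d{\left(b \right)} = -384$ ($d{\left(b \right)} = 3 - \left(113 + 274\right) = 3 - 387 = -384$)
$-48481 - d{\left(O{\left(\left(-1 + 0\right) 0 \right)} \right)} = -48481 - -384 = -48481 + 384 = -48097$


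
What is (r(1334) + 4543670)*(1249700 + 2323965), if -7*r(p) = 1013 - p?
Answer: 113664028300315/7 ≈ 1.6238e+13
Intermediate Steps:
r(p) = -1013/7 + p/7 (r(p) = -(1013 - p)/7 = -1013/7 + p/7)
(r(1334) + 4543670)*(1249700 + 2323965) = ((-1013/7 + (1/7)*1334) + 4543670)*(1249700 + 2323965) = ((-1013/7 + 1334/7) + 4543670)*3573665 = (321/7 + 4543670)*3573665 = (31806011/7)*3573665 = 113664028300315/7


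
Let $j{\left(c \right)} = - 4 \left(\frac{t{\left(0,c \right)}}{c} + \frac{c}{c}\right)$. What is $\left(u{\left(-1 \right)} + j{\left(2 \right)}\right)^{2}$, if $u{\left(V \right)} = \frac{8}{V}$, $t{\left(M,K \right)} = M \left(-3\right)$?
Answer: $144$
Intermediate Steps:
$t{\left(M,K \right)} = - 3 M$
$j{\left(c \right)} = -4$ ($j{\left(c \right)} = - 4 \left(\frac{\left(-3\right) 0}{c} + \frac{c}{c}\right) = - 4 \left(\frac{0}{c} + 1\right) = - 4 \left(0 + 1\right) = \left(-4\right) 1 = -4$)
$\left(u{\left(-1 \right)} + j{\left(2 \right)}\right)^{2} = \left(\frac{8}{-1} - 4\right)^{2} = \left(8 \left(-1\right) - 4\right)^{2} = \left(-8 - 4\right)^{2} = \left(-12\right)^{2} = 144$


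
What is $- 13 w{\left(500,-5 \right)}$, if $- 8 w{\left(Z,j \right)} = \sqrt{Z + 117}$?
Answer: $\frac{13 \sqrt{617}}{8} \approx 40.364$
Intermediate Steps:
$w{\left(Z,j \right)} = - \frac{\sqrt{117 + Z}}{8}$ ($w{\left(Z,j \right)} = - \frac{\sqrt{Z + 117}}{8} = - \frac{\sqrt{117 + Z}}{8}$)
$- 13 w{\left(500,-5 \right)} = - 13 \left(- \frac{\sqrt{117 + 500}}{8}\right) = - 13 \left(- \frac{\sqrt{617}}{8}\right) = \frac{13 \sqrt{617}}{8}$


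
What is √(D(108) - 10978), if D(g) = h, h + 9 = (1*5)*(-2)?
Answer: I*√10997 ≈ 104.87*I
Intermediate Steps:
h = -19 (h = -9 + (1*5)*(-2) = -9 + 5*(-2) = -9 - 10 = -19)
D(g) = -19
√(D(108) - 10978) = √(-19 - 10978) = √(-10997) = I*√10997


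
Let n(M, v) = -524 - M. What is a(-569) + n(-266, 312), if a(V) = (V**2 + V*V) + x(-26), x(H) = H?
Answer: 647238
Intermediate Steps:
a(V) = -26 + 2*V**2 (a(V) = (V**2 + V*V) - 26 = (V**2 + V**2) - 26 = 2*V**2 - 26 = -26 + 2*V**2)
a(-569) + n(-266, 312) = (-26 + 2*(-569)**2) + (-524 - 1*(-266)) = (-26 + 2*323761) + (-524 + 266) = (-26 + 647522) - 258 = 647496 - 258 = 647238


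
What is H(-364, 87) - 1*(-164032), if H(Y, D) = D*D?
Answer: 171601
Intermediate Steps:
H(Y, D) = D²
H(-364, 87) - 1*(-164032) = 87² - 1*(-164032) = 7569 + 164032 = 171601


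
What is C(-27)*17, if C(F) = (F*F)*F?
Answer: -334611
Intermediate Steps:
C(F) = F³ (C(F) = F²*F = F³)
C(-27)*17 = (-27)³*17 = -19683*17 = -334611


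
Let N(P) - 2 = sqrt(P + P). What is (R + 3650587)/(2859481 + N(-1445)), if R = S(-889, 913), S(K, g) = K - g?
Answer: 10433638678155/8176643030179 - 62029345*I*sqrt(10)/8176643030179 ≈ 1.276 - 2.399e-5*I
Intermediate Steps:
N(P) = 2 + sqrt(2)*sqrt(P) (N(P) = 2 + sqrt(P + P) = 2 + sqrt(2*P) = 2 + sqrt(2)*sqrt(P))
R = -1802 (R = -889 - 1*913 = -889 - 913 = -1802)
(R + 3650587)/(2859481 + N(-1445)) = (-1802 + 3650587)/(2859481 + (2 + sqrt(2)*sqrt(-1445))) = 3648785/(2859481 + (2 + sqrt(2)*(17*I*sqrt(5)))) = 3648785/(2859481 + (2 + 17*I*sqrt(10))) = 3648785/(2859483 + 17*I*sqrt(10))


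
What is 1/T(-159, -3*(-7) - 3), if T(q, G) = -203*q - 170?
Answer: 1/32107 ≈ 3.1146e-5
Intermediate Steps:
T(q, G) = -170 - 203*q
1/T(-159, -3*(-7) - 3) = 1/(-170 - 203*(-159)) = 1/(-170 + 32277) = 1/32107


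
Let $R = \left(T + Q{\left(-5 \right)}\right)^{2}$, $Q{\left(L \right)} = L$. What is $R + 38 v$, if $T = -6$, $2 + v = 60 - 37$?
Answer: $919$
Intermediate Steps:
$v = 21$ ($v = -2 + \left(60 - 37\right) = -2 + 23 = 21$)
$R = 121$ ($R = \left(-6 - 5\right)^{2} = \left(-11\right)^{2} = 121$)
$R + 38 v = 121 + 38 \cdot 21 = 121 + 798 = 919$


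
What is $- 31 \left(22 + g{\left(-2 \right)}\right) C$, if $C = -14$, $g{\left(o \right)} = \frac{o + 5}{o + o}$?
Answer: $\frac{18445}{2} \approx 9222.5$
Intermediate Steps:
$g{\left(o \right)} = \frac{5 + o}{2 o}$
$- 31 \left(22 + g{\left(-2 \right)}\right) C = - 31 \left(22 + \frac{5 - 2}{2 \left(-2\right)}\right) \left(-14\right) = - 31 \left(22 + \frac{1}{2} \left(- \frac{1}{2}\right) 3\right) \left(-14\right) = - 31 \left(22 - \frac{3}{4}\right) \left(-14\right) = \left(-31\right) \frac{85}{4} \left(-14\right) = \left(- \frac{2635}{4}\right) \left(-14\right) = \frac{18445}{2}$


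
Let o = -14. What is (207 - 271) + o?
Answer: -78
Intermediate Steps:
(207 - 271) + o = (207 - 271) - 14 = -64 - 14 = -78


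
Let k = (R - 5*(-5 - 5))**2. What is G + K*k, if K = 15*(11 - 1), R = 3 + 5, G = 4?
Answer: 504604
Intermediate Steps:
R = 8
k = 3364 (k = (8 - 5*(-5 - 5))**2 = (8 - 5*(-10))**2 = (8 + 50)**2 = 58**2 = 3364)
K = 150 (K = 15*10 = 150)
G + K*k = 4 + 150*3364 = 4 + 504600 = 504604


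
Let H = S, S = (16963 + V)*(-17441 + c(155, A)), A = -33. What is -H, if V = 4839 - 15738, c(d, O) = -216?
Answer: 107072048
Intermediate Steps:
V = -10899
S = -107072048 (S = (16963 - 10899)*(-17441 - 216) = 6064*(-17657) = -107072048)
H = -107072048
-H = -1*(-107072048) = 107072048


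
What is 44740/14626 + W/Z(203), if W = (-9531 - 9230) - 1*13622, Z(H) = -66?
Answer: 238293299/482658 ≈ 493.71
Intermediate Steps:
W = -32383 (W = -18761 - 13622 = -32383)
44740/14626 + W/Z(203) = 44740/14626 - 32383/(-66) = 44740*(1/14626) - 32383*(-1/66) = 22370/7313 + 32383/66 = 238293299/482658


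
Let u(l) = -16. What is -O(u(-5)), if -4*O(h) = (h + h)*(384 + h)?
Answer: -2944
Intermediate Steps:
O(h) = -h*(384 + h)/2 (O(h) = -(h + h)*(384 + h)/4 = -2*h*(384 + h)/4 = -h*(384 + h)/2)
-O(u(-5)) = -(-1)*(-16)*(384 - 16)/2 = -(-1)*(-16)*368/2 = -1*2944 = -2944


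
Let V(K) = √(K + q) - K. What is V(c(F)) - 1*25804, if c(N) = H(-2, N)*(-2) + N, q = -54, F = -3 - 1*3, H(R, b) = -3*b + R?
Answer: -25766 + 2*I*√23 ≈ -25766.0 + 9.5917*I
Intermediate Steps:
H(R, b) = R - 3*b
F = -6 (F = -3 - 3 = -6)
c(N) = 4 + 7*N (c(N) = (-2 - 3*N)*(-2) + N = (4 + 6*N) + N = 4 + 7*N)
V(K) = √(-54 + K) - K (V(K) = √(K - 54) - K = √(-54 + K) - K)
V(c(F)) - 1*25804 = (√(-54 + (4 + 7*(-6))) - (4 + 7*(-6))) - 1*25804 = (√(-54 + (4 - 42)) - (4 - 42)) - 25804 = (√(-54 - 38) - 1*(-38)) - 25804 = (√(-92) + 38) - 25804 = (2*I*√23 + 38) - 25804 = (38 + 2*I*√23) - 25804 = -25766 + 2*I*√23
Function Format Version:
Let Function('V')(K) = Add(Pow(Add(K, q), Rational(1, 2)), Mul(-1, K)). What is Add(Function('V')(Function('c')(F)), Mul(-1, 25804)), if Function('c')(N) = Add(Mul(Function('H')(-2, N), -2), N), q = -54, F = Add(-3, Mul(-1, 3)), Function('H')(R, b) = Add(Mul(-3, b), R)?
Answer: Add(-25766, Mul(2, I, Pow(23, Rational(1, 2)))) ≈ Add(-25766., Mul(9.5917, I))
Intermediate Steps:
Function('H')(R, b) = Add(R, Mul(-3, b))
F = -6 (F = Add(-3, -3) = -6)
Function('c')(N) = Add(4, Mul(7, N)) (Function('c')(N) = Add(Mul(Add(-2, Mul(-3, N)), -2), N) = Add(Add(4, Mul(6, N)), N) = Add(4, Mul(7, N)))
Function('V')(K) = Add(Pow(Add(-54, K), Rational(1, 2)), Mul(-1, K)) (Function('V')(K) = Add(Pow(Add(K, -54), Rational(1, 2)), Mul(-1, K)) = Add(Pow(Add(-54, K), Rational(1, 2)), Mul(-1, K)))
Add(Function('V')(Function('c')(F)), Mul(-1, 25804)) = Add(Add(Pow(Add(-54, Add(4, Mul(7, -6))), Rational(1, 2)), Mul(-1, Add(4, Mul(7, -6)))), Mul(-1, 25804)) = Add(Add(Pow(Add(-54, Add(4, -42)), Rational(1, 2)), Mul(-1, Add(4, -42))), -25804) = Add(Add(Pow(Add(-54, -38), Rational(1, 2)), Mul(-1, -38)), -25804) = Add(Add(Pow(-92, Rational(1, 2)), 38), -25804) = Add(Add(Mul(2, I, Pow(23, Rational(1, 2))), 38), -25804) = Add(Add(38, Mul(2, I, Pow(23, Rational(1, 2)))), -25804) = Add(-25766, Mul(2, I, Pow(23, Rational(1, 2))))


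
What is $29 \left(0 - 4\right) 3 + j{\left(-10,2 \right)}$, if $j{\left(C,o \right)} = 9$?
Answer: $-339$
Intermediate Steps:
$29 \left(0 - 4\right) 3 + j{\left(-10,2 \right)} = 29 \left(0 - 4\right) 3 + 9 = 29 \left(\left(-4\right) 3\right) + 9 = 29 \left(-12\right) + 9 = -348 + 9 = -339$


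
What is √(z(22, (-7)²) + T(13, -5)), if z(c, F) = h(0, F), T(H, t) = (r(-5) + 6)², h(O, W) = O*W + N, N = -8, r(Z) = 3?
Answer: √73 ≈ 8.5440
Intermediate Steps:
h(O, W) = -8 + O*W (h(O, W) = O*W - 8 = -8 + O*W)
T(H, t) = 81 (T(H, t) = (3 + 6)² = 9² = 81)
z(c, F) = -8 (z(c, F) = -8 + 0*F = -8 + 0 = -8)
√(z(22, (-7)²) + T(13, -5)) = √(-8 + 81) = √73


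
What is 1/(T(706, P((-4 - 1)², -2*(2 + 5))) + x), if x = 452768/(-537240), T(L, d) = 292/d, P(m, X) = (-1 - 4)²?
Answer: 335775/3638872 ≈ 0.092274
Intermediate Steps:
P(m, X) = 25 (P(m, X) = (-5)² = 25)
x = -56596/67155 (x = 452768*(-1/537240) = -56596/67155 ≈ -0.84277)
1/(T(706, P((-4 - 1)², -2*(2 + 5))) + x) = 1/(292/25 - 56596/67155) = 1/(3638872/335775) = 335775/3638872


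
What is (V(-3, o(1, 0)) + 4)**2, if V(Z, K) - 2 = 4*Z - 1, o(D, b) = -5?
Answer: 49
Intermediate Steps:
V(Z, K) = 1 + 4*Z (V(Z, K) = 2 + (4*Z - 1) = 2 + (-1 + 4*Z) = 1 + 4*Z)
(V(-3, o(1, 0)) + 4)**2 = ((1 + 4*(-3)) + 4)**2 = ((1 - 12) + 4)**2 = (-11 + 4)**2 = (-7)**2 = 49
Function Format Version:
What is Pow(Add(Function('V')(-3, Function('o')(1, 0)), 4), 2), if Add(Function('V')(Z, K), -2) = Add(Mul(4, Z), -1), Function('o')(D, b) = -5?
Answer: 49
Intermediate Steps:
Function('V')(Z, K) = Add(1, Mul(4, Z)) (Function('V')(Z, K) = Add(2, Add(Mul(4, Z), -1)) = Add(2, Add(-1, Mul(4, Z))) = Add(1, Mul(4, Z)))
Pow(Add(Function('V')(-3, Function('o')(1, 0)), 4), 2) = Pow(Add(Add(1, Mul(4, -3)), 4), 2) = Pow(Add(Add(1, -12), 4), 2) = Pow(Add(-11, 4), 2) = Pow(-7, 2) = 49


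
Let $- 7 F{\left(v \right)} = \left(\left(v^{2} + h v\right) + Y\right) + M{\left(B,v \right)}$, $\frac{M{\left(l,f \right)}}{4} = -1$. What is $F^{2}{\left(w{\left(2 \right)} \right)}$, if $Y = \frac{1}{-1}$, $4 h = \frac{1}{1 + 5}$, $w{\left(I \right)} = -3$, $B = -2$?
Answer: $\frac{961}{3136} \approx 0.30644$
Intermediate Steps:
$M{\left(l,f \right)} = -4$ ($M{\left(l,f \right)} = 4 \left(-1\right) = -4$)
$h = \frac{1}{24}$ ($h = \frac{1}{4 \left(1 + 5\right)} = \frac{1}{4 \cdot 6} = \frac{1}{4} \cdot \frac{1}{6} = \frac{1}{24} \approx 0.041667$)
$Y = -1$
$F{\left(v \right)} = \frac{5}{7} - \frac{v^{2}}{7} - \frac{v}{168}$ ($F{\left(v \right)} = - \frac{\left(\left(v^{2} + \frac{v}{24}\right) - 1\right) - 4}{7} = - \frac{\left(-1 + v^{2} + \frac{v}{24}\right) - 4}{7} = - \frac{-5 + v^{2} + \frac{v}{24}}{7} = \frac{5}{7} - \frac{v^{2}}{7} - \frac{v}{168}$)
$F^{2}{\left(w{\left(2 \right)} \right)} = \left(\frac{5}{7} - \frac{\left(-3\right)^{2}}{7} - - \frac{1}{56}\right)^{2} = \left(\frac{5}{7} - \frac{9}{7} + \frac{1}{56}\right)^{2} = \left(- \frac{31}{56}\right)^{2} = \frac{961}{3136}$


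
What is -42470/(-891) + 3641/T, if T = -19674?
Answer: 92478961/1947726 ≈ 47.480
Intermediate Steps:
-42470/(-891) + 3641/T = -42470/(-891) + 3641/(-19674) = -42470*(-1/891) + 3641*(-1/19674) = 42470/891 - 3641/19674 = 92478961/1947726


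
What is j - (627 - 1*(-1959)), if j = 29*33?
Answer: -1629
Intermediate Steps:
j = 957
j - (627 - 1*(-1959)) = 957 - (627 - 1*(-1959)) = 957 - (627 + 1959) = 957 - 1*2586 = 957 - 2586 = -1629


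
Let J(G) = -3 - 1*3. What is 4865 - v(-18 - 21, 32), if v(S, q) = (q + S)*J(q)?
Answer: 4823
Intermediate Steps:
J(G) = -6 (J(G) = -3 - 3 = -6)
v(S, q) = -6*S - 6*q (v(S, q) = (q + S)*(-6) = (S + q)*(-6) = -6*S - 6*q)
4865 - v(-18 - 21, 32) = 4865 - (-6*(-18 - 21) - 6*32) = 4865 - (-6*(-39) - 192) = 4865 - (234 - 192) = 4865 - 1*42 = 4865 - 42 = 4823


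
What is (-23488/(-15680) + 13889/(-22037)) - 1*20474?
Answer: -110535772036/5399065 ≈ -20473.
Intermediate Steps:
(-23488/(-15680) + 13889/(-22037)) - 1*20474 = (-23488*(-1/15680) + 13889*(-1/22037)) - 20474 = (367/245 - 13889/22037) - 20474 = 4684774/5399065 - 20474 = -110535772036/5399065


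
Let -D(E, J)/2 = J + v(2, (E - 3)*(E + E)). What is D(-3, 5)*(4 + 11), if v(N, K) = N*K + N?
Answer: -2370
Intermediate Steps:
v(N, K) = N + K*N (v(N, K) = K*N + N = N + K*N)
D(E, J) = -4 - 2*J - 8*E*(-3 + E) (D(E, J) = -2*(J + 2*(1 + (E - 3)*(E + E))) = -2*(J + 2*(1 + (-3 + E)*(2*E))) = -2*(J + 2*(1 + 2*E*(-3 + E))) = -2*(J + (2 + 4*E*(-3 + E))) = -2*(2 + J + 4*E*(-3 + E)) = -4 - 2*J - 8*E*(-3 + E))
D(-3, 5)*(4 + 11) = (-4 - 2*5 - 8*(-3)*(-3 - 3))*(4 + 11) = (-4 - 10 - 8*(-3)*(-6))*15 = (-4 - 10 - 144)*15 = -158*15 = -2370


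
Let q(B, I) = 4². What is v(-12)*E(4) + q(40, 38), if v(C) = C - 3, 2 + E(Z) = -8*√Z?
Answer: 286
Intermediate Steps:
E(Z) = -2 - 8*√Z
v(C) = -3 + C
q(B, I) = 16
v(-12)*E(4) + q(40, 38) = (-3 - 12)*(-2 - 8*√4) + 16 = -15*(-2 - 8*2) + 16 = -15*(-2 - 16) + 16 = -15*(-18) + 16 = 270 + 16 = 286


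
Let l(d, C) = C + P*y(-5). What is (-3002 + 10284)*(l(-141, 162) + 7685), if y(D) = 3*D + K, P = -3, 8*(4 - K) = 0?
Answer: 57382160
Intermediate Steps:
K = 4 (K = 4 - ⅛*0 = 4 + 0 = 4)
y(D) = 4 + 3*D (y(D) = 3*D + 4 = 4 + 3*D)
l(d, C) = 33 + C (l(d, C) = C - 3*(4 + 3*(-5)) = C - 3*(4 - 15) = C - 3*(-11) = C + 33 = 33 + C)
(-3002 + 10284)*(l(-141, 162) + 7685) = (-3002 + 10284)*((33 + 162) + 7685) = 7282*(195 + 7685) = 7282*7880 = 57382160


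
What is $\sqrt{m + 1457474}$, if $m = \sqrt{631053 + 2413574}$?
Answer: $\sqrt{1457474 + \sqrt{3044627}} \approx 1208.0$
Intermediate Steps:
$m = \sqrt{3044627} \approx 1744.9$
$\sqrt{m + 1457474} = \sqrt{\sqrt{3044627} + 1457474} = \sqrt{1457474 + \sqrt{3044627}}$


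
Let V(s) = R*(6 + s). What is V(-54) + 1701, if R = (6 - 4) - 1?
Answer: 1653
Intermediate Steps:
R = 1 (R = 2 - 1 = 1)
V(s) = 6 + s (V(s) = 1*(6 + s) = 6 + s)
V(-54) + 1701 = (6 - 54) + 1701 = -48 + 1701 = 1653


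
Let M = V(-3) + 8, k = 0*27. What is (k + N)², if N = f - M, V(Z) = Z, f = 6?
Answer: 1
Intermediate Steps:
k = 0
M = 5 (M = -3 + 8 = 5)
N = 1 (N = 6 - 1*5 = 6 - 5 = 1)
(k + N)² = (0 + 1)² = 1² = 1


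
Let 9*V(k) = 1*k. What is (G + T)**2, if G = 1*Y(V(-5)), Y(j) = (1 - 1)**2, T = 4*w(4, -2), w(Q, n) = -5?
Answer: 400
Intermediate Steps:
V(k) = k/9 (V(k) = (1*k)/9 = k/9)
T = -20 (T = 4*(-5) = -20)
Y(j) = 0 (Y(j) = 0**2 = 0)
G = 0 (G = 1*0 = 0)
(G + T)**2 = (0 - 20)**2 = (-20)**2 = 400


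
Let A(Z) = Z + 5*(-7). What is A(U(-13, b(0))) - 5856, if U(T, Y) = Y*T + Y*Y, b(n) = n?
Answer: -5891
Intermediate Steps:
U(T, Y) = Y**2 + T*Y (U(T, Y) = T*Y + Y**2 = Y**2 + T*Y)
A(Z) = -35 + Z (A(Z) = Z - 35 = -35 + Z)
A(U(-13, b(0))) - 5856 = (-35 + 0*(-13 + 0)) - 5856 = (-35 + 0*(-13)) - 5856 = (-35 + 0) - 5856 = -35 - 5856 = -5891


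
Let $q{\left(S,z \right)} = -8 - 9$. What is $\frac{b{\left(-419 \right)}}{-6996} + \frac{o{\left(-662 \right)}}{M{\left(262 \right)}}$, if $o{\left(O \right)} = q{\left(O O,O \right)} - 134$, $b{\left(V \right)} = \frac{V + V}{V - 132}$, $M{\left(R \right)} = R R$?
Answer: $- \frac{159899467}{66152154156} \approx -0.0024171$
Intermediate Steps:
$q{\left(S,z \right)} = -17$ ($q{\left(S,z \right)} = -8 - 9 = -17$)
$M{\left(R \right)} = R^{2}$
$b{\left(V \right)} = \frac{2 V}{-132 + V}$
$o{\left(O \right)} = -151$ ($o{\left(O \right)} = -17 - 134 = -151$)
$\frac{b{\left(-419 \right)}}{-6996} + \frac{o{\left(-662 \right)}}{M{\left(262 \right)}} = \frac{2 \left(-419\right) \frac{1}{-132 - 419}}{-6996} - \frac{151}{262^{2}} = 2 \left(-419\right) \frac{1}{-551} \left(- \frac{1}{6996}\right) - \frac{151}{68644} = 2 \left(-419\right) \left(- \frac{1}{551}\right) \left(- \frac{1}{6996}\right) - \frac{151}{68644} = \frac{838}{551} \left(- \frac{1}{6996}\right) - \frac{151}{68644} = - \frac{419}{1927398} - \frac{151}{68644} = - \frac{159899467}{66152154156}$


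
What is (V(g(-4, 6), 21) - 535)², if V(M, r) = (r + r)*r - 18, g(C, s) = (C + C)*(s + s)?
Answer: 108241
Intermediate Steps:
g(C, s) = 4*C*s (g(C, s) = (2*C)*(2*s) = 4*C*s)
V(M, r) = -18 + 2*r² (V(M, r) = (2*r)*r - 18 = 2*r² - 18 = -18 + 2*r²)
(V(g(-4, 6), 21) - 535)² = ((-18 + 2*21²) - 535)² = ((-18 + 2*441) - 535)² = ((-18 + 882) - 535)² = (864 - 535)² = 329² = 108241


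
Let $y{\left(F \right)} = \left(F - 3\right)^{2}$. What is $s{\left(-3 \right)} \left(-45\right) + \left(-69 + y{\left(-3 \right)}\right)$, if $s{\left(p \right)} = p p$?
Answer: $-438$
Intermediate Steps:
$y{\left(F \right)} = \left(-3 + F\right)^{2}$
$s{\left(p \right)} = p^{2}$
$s{\left(-3 \right)} \left(-45\right) + \left(-69 + y{\left(-3 \right)}\right) = \left(-3\right)^{2} \left(-45\right) - \left(69 - \left(-3 - 3\right)^{2}\right) = 9 \left(-45\right) - \left(69 - \left(-6\right)^{2}\right) = -405 + \left(-69 + 36\right) = -405 - 33 = -438$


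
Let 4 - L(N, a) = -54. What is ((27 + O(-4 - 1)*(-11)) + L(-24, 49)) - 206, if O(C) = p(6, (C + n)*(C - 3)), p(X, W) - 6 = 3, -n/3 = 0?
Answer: -220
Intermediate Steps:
n = 0 (n = -3*0 = 0)
L(N, a) = 58 (L(N, a) = 4 - 1*(-54) = 4 + 54 = 58)
p(X, W) = 9 (p(X, W) = 6 + 3 = 9)
O(C) = 9
((27 + O(-4 - 1)*(-11)) + L(-24, 49)) - 206 = ((27 + 9*(-11)) + 58) - 206 = ((27 - 99) + 58) - 206 = (-72 + 58) - 206 = -14 - 206 = -220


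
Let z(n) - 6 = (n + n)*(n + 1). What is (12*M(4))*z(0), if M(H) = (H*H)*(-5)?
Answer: -5760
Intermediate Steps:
z(n) = 6 + 2*n*(1 + n) (z(n) = 6 + (n + n)*(n + 1) = 6 + (2*n)*(1 + n) = 6 + 2*n*(1 + n))
M(H) = -5*H² (M(H) = H²*(-5) = -5*H²)
(12*M(4))*z(0) = (12*(-5*4²))*(6 + 2*0 + 2*0²) = (12*(-5*16))*(6 + 0 + 2*0) = (12*(-80))*(6 + 0 + 0) = -960*6 = -5760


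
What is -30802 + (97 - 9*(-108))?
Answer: -29733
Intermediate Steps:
-30802 + (97 - 9*(-108)) = -30802 + (97 + 972) = -30802 + 1069 = -29733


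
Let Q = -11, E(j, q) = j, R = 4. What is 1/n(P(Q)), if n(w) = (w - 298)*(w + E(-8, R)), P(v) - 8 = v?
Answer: 1/3311 ≈ 0.00030202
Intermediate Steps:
P(v) = 8 + v
n(w) = (-298 + w)*(-8 + w) (n(w) = (w - 298)*(w - 8) = (-298 + w)*(-8 + w))
1/n(P(Q)) = 1/(2384 + (8 - 11)² - 306*(8 - 11)) = 1/(2384 + (-3)² - 306*(-3)) = 1/(2384 + 9 + 918) = 1/3311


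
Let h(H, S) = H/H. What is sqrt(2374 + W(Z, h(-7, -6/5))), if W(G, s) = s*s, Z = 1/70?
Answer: 5*sqrt(95) ≈ 48.734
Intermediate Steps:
h(H, S) = 1
Z = 1/70 ≈ 0.014286
W(G, s) = s**2
sqrt(2374 + W(Z, h(-7, -6/5))) = sqrt(2374 + 1**2) = sqrt(2374 + 1) = sqrt(2375) = 5*sqrt(95)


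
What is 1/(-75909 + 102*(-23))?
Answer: -1/78255 ≈ -1.2779e-5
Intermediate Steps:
1/(-75909 + 102*(-23)) = 1/(-75909 - 2346) = 1/(-78255) = -1/78255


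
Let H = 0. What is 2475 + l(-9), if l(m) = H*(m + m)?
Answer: 2475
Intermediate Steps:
l(m) = 0 (l(m) = 0*(m + m) = 0*(2*m) = 0)
2475 + l(-9) = 2475 + 0 = 2475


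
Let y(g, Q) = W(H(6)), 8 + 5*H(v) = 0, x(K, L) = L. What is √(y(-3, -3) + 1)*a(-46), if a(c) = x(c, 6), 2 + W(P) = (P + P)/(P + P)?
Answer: 0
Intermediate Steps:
H(v) = -8/5 (H(v) = -8/5 + (⅕)*0 = -8/5 + 0 = -8/5)
W(P) = -1 (W(P) = -2 + (P + P)/(P + P) = -2 + (2*P)/((2*P)) = -2 + (2*P)*(1/(2*P)) = -2 + 1 = -1)
y(g, Q) = -1
a(c) = 6
√(y(-3, -3) + 1)*a(-46) = √(-1 + 1)*6 = √0*6 = 0*6 = 0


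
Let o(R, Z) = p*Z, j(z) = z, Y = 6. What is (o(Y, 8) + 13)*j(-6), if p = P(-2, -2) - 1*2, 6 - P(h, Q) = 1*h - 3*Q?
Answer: -78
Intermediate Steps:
P(h, Q) = 6 - h + 3*Q (P(h, Q) = 6 - (1*h - 3*Q) = 6 - (h - 3*Q) = 6 + (-h + 3*Q) = 6 - h + 3*Q)
p = 0 (p = (6 - 1*(-2) + 3*(-2)) - 1*2 = (6 + 2 - 6) - 2 = 2 - 2 = 0)
o(R, Z) = 0 (o(R, Z) = 0*Z = 0)
(o(Y, 8) + 13)*j(-6) = (0 + 13)*(-6) = 13*(-6) = -78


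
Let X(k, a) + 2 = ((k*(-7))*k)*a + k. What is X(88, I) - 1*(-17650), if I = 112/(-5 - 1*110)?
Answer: 8110936/115 ≈ 70530.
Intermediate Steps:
I = -112/115 (I = 112/(-5 - 110) = 112/(-115) = 112*(-1/115) = -112/115 ≈ -0.97391)
X(k, a) = -2 + k - 7*a*k**2 (X(k, a) = -2 + (((k*(-7))*k)*a + k) = -2 + (((-7*k)*k)*a + k) = -2 + ((-7*k**2)*a + k) = -2 + (-7*a*k**2 + k) = -2 + (k - 7*a*k**2) = -2 + k - 7*a*k**2)
X(88, I) - 1*(-17650) = (-2 + 88 - 7*(-112/115)*88**2) - 1*(-17650) = (-2 + 88 - 7*(-112/115)*7744) + 17650 = (-2 + 88 + 6071296/115) + 17650 = 6081186/115 + 17650 = 8110936/115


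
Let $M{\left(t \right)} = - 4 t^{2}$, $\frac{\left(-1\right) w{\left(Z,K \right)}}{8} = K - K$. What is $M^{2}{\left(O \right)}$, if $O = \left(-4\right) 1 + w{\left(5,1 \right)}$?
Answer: $4096$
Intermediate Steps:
$w{\left(Z,K \right)} = 0$ ($w{\left(Z,K \right)} = - 8 \left(K - K\right) = \left(-8\right) 0 = 0$)
$O = -4$ ($O = \left(-4\right) 1 + 0 = -4 + 0 = -4$)
$M^{2}{\left(O \right)} = \left(- 4 \left(-4\right)^{2}\right)^{2} = \left(\left(-4\right) 16\right)^{2} = \left(-64\right)^{2} = 4096$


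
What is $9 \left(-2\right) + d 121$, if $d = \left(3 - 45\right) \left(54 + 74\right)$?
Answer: $-650514$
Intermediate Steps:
$d = -5376$ ($d = \left(-42\right) 128 = -5376$)
$9 \left(-2\right) + d 121 = 9 \left(-2\right) - 650496 = -18 - 650496 = -650514$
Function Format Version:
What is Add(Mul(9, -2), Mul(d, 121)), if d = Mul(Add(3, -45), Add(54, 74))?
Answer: -650514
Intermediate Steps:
d = -5376 (d = Mul(-42, 128) = -5376)
Add(Mul(9, -2), Mul(d, 121)) = Add(Mul(9, -2), Mul(-5376, 121)) = Add(-18, -650496) = -650514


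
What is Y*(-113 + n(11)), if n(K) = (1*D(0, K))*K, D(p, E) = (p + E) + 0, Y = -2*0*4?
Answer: 0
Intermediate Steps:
Y = 0 (Y = 0*4 = 0)
D(p, E) = E + p (D(p, E) = (E + p) + 0 = E + p)
n(K) = K² (n(K) = (1*(K + 0))*K = (1*K)*K = K*K = K²)
Y*(-113 + n(11)) = 0*(-113 + 11²) = 0*(-113 + 121) = 0*8 = 0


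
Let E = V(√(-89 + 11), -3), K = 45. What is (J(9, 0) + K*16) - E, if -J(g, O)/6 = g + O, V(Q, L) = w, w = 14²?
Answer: 470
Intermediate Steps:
w = 196
V(Q, L) = 196
J(g, O) = -6*O - 6*g (J(g, O) = -6*(g + O) = -6*(O + g) = -6*O - 6*g)
E = 196
(J(9, 0) + K*16) - E = ((-6*0 - 6*9) + 45*16) - 1*196 = ((0 - 54) + 720) - 196 = (-54 + 720) - 196 = 666 - 196 = 470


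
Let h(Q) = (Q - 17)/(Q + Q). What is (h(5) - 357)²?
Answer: 3207681/25 ≈ 1.2831e+5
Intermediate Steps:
h(Q) = (-17 + Q)/(2*Q) (h(Q) = (-17 + Q)/((2*Q)) = (-17 + Q)*(1/(2*Q)) = (-17 + Q)/(2*Q))
(h(5) - 357)² = ((½)*(-17 + 5)/5 - 357)² = ((½)*(⅕)*(-12) - 357)² = (-6/5 - 357)² = (-1791/5)² = 3207681/25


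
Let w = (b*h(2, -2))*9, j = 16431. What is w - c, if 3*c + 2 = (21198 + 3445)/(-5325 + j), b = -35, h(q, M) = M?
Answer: 20987909/33318 ≈ 629.93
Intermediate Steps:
c = 2431/33318 (c = -⅔ + ((21198 + 3445)/(-5325 + 16431))/3 = -⅔ + (24643/11106)/3 = -⅔ + (24643*(1/11106))/3 = -⅔ + (⅓)*(24643/11106) = -⅔ + 24643/33318 = 2431/33318 ≈ 0.072964)
w = 630 (w = -35*(-2)*9 = 70*9 = 630)
w - c = 630 - 1*2431/33318 = 630 - 2431/33318 = 20987909/33318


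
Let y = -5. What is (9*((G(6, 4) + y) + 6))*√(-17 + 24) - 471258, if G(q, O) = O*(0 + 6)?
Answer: -471258 + 225*√7 ≈ -4.7066e+5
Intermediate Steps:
G(q, O) = 6*O (G(q, O) = O*6 = 6*O)
(9*((G(6, 4) + y) + 6))*√(-17 + 24) - 471258 = (9*((6*4 - 5) + 6))*√(-17 + 24) - 471258 = (9*((24 - 5) + 6))*√7 - 471258 = (9*(19 + 6))*√7 - 471258 = (9*25)*√7 - 471258 = 225*√7 - 471258 = -471258 + 225*√7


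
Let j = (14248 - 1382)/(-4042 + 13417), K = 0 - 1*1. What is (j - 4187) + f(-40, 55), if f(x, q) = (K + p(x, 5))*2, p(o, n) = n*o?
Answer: -43009009/9375 ≈ -4587.6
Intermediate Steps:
K = -1 (K = 0 - 1 = -1)
f(x, q) = -2 + 10*x (f(x, q) = (-1 + 5*x)*2 = -2 + 10*x)
j = 12866/9375 ≈ 1.3724
(j - 4187) + f(-40, 55) = (12866/9375 - 4187) + (-2 + 10*(-40)) = -39240259/9375 + (-2 - 400) = -39240259/9375 - 402 = -43009009/9375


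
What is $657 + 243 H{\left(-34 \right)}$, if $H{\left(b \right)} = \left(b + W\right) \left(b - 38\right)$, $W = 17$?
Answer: $298089$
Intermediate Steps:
$H{\left(b \right)} = \left(-38 + b\right) \left(17 + b\right)$ ($H{\left(b \right)} = \left(b + 17\right) \left(b - 38\right) = \left(17 + b\right) \left(-38 + b\right) = \left(-38 + b\right) \left(17 + b\right)$)
$657 + 243 H{\left(-34 \right)} = 657 + 243 \left(-646 + \left(-34\right)^{2} - -714\right) = 657 + 243 \left(-646 + 1156 + 714\right) = 657 + 243 \cdot 1224 = 657 + 297432 = 298089$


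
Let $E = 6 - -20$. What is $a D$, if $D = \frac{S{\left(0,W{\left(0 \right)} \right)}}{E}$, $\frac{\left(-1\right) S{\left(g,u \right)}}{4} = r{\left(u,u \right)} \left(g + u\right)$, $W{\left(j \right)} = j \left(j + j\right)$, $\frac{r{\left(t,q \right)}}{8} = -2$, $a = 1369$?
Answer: $0$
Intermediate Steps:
$r{\left(t,q \right)} = -16$ ($r{\left(t,q \right)} = 8 \left(-2\right) = -16$)
$W{\left(j \right)} = 2 j^{2}$ ($W{\left(j \right)} = j 2 j = 2 j^{2}$)
$S{\left(g,u \right)} = 64 g + 64 u$ ($S{\left(g,u \right)} = - 4 \left(- 16 \left(g + u\right)\right) = - 4 \left(- 16 g - 16 u\right) = 64 g + 64 u$)
$E = 26$ ($E = 6 + 20 = 26$)
$D = 0$ ($D = \frac{64 \cdot 0 + 64 \cdot 2 \cdot 0^{2}}{26} = \left(0 + 64 \cdot 2 \cdot 0\right) \frac{1}{26} = \left(0 + 64 \cdot 0\right) \frac{1}{26} = \left(0 + 0\right) \frac{1}{26} = 0 \cdot \frac{1}{26} = 0$)
$a D = 1369 \cdot 0 = 0$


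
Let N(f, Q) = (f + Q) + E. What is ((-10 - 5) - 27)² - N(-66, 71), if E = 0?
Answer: 1759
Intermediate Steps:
N(f, Q) = Q + f (N(f, Q) = (f + Q) + 0 = (Q + f) + 0 = Q + f)
((-10 - 5) - 27)² - N(-66, 71) = ((-10 - 5) - 27)² - (71 - 66) = (-15 - 27)² - 1*5 = (-42)² - 5 = 1764 - 5 = 1759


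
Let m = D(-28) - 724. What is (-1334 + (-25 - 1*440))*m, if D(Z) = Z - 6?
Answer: 1363642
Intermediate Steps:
D(Z) = -6 + Z
m = -758 (m = (-6 - 28) - 724 = -34 - 724 = -758)
(-1334 + (-25 - 1*440))*m = (-1334 + (-25 - 1*440))*(-758) = (-1334 + (-25 - 440))*(-758) = (-1334 - 465)*(-758) = -1799*(-758) = 1363642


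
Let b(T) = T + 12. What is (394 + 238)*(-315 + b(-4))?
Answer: -194024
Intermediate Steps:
b(T) = 12 + T
(394 + 238)*(-315 + b(-4)) = (394 + 238)*(-315 + (12 - 4)) = 632*(-315 + 8) = 632*(-307) = -194024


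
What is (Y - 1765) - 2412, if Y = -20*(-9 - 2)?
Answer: -3957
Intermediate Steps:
Y = 220 (Y = -20*(-11) = 220)
(Y - 1765) - 2412 = (220 - 1765) - 2412 = -1545 - 2412 = -3957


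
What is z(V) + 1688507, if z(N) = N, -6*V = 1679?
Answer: 10129363/6 ≈ 1.6882e+6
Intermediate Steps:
V = -1679/6 (V = -1/6*1679 = -1679/6 ≈ -279.83)
z(V) + 1688507 = -1679/6 + 1688507 = 10129363/6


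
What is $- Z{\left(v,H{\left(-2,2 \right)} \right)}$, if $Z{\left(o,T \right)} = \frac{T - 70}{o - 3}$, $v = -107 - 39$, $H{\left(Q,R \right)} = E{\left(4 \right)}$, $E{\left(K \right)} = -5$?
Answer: $- \frac{75}{149} \approx -0.50336$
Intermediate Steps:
$H{\left(Q,R \right)} = -5$
$v = -146$ ($v = -107 - 39 = -146$)
$Z{\left(o,T \right)} = \frac{-70 + T}{-3 + o}$
$- Z{\left(v,H{\left(-2,2 \right)} \right)} = - \frac{-70 - 5}{-3 - 146} = - \frac{-75}{-149} = - \frac{\left(-1\right) \left(-75\right)}{149} = \left(-1\right) \frac{75}{149} = - \frac{75}{149}$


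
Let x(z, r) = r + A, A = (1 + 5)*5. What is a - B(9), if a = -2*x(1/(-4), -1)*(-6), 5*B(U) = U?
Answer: 1731/5 ≈ 346.20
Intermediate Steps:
B(U) = U/5
A = 30 (A = 6*5 = 30)
x(z, r) = 30 + r (x(z, r) = r + 30 = 30 + r)
a = 348 (a = -2*(30 - 1)*(-6) = -2*29*(-6) = -58*(-6) = 348)
a - B(9) = 348 - 9/5 = 1731/5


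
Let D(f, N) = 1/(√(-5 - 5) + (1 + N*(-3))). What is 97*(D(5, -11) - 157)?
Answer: 97*(-157*√10 + 5337*I)/(√10 - 34*I) ≈ -15226.0 - 0.26307*I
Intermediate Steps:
D(f, N) = 1/(1 - 3*N + I*√10) (D(f, N) = 1/(√(-10) + (1 - 3*N)) = 1/(I*√10 + (1 - 3*N)) = 1/(1 - 3*N + I*√10))
97*(D(5, -11) - 157) = 97*(1/(1 - 3*(-11) + I*√10) - 157) = 97*(1/(1 + 33 + I*√10) - 157) = 97*(1/(34 + I*√10) - 157) = 97*(-157 + 1/(34 + I*√10)) = -15229 + 97/(34 + I*√10)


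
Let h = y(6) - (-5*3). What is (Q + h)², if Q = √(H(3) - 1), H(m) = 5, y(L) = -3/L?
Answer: 1089/4 ≈ 272.25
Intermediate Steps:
Q = 2 (Q = √(5 - 1) = √4 = 2)
h = 29/2 (h = -3/6 - (-5*3) = -3*⅙ - (-15) = -½ - 1*(-15) = -½ + 15 = 29/2 ≈ 14.500)
(Q + h)² = (2 + 29/2)² = (33/2)² = 1089/4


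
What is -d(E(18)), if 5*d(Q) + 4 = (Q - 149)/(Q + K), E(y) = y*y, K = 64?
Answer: 1377/1940 ≈ 0.70979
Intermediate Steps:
E(y) = y²
d(Q) = -⅘ + (-149 + Q)/(5*(64 + Q)) (d(Q) = -⅘ + ((Q - 149)/(Q + 64))/5 = -⅘ + ((-149 + Q)/(64 + Q))/5 = -⅘ + (-149 + Q)/(5*(64 + Q)))
-d(E(18)) = -3*(-135 - 1*18²)/(5*(64 + 18²)) = -3*(-135 - 1*324)/(5*(64 + 324)) = -3*(-135 - 324)/(5*388) = -3*(-459)/(5*388) = -1*(-1377/1940) = 1377/1940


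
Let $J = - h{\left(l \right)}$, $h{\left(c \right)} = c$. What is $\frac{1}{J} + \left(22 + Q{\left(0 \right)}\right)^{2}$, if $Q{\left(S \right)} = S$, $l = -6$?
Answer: $\frac{2905}{6} \approx 484.17$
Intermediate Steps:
$J = 6$ ($J = \left(-1\right) \left(-6\right) = 6$)
$\frac{1}{J} + \left(22 + Q{\left(0 \right)}\right)^{2} = \frac{1}{6} + \left(22 + 0\right)^{2} = \frac{1}{6} + 22^{2} = \frac{1}{6} + 484 = \frac{2905}{6}$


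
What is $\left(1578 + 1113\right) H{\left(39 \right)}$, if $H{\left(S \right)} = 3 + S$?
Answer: $113022$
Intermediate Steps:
$\left(1578 + 1113\right) H{\left(39 \right)} = \left(1578 + 1113\right) \left(3 + 39\right) = 2691 \cdot 42 = 113022$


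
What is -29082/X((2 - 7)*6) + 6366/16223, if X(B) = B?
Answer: 78664711/81115 ≈ 969.79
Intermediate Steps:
-29082/X((2 - 7)*6) + 6366/16223 = -29082*1/(6*(2 - 7)) + 6366/16223 = -29082/((-5*6)) + 6366*(1/16223) = -29082/(-30) + 6366/16223 = -29082*(-1/30) + 6366/16223 = 4847/5 + 6366/16223 = 78664711/81115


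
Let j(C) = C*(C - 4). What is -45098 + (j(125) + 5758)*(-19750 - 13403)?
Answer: -692379197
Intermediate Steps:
j(C) = C*(-4 + C)
-45098 + (j(125) + 5758)*(-19750 - 13403) = -45098 + (125*(-4 + 125) + 5758)*(-19750 - 13403) = -45098 + (125*121 + 5758)*(-33153) = -45098 + (15125 + 5758)*(-33153) = -45098 + 20883*(-33153) = -45098 - 692334099 = -692379197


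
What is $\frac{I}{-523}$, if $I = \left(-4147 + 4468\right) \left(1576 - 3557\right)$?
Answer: $\frac{635901}{523} \approx 1215.9$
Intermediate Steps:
$I = -635901$ ($I = 321 \left(-1981\right) = -635901$)
$\frac{I}{-523} = - \frac{635901}{-523} = \left(-635901\right) \left(- \frac{1}{523}\right) = \frac{635901}{523}$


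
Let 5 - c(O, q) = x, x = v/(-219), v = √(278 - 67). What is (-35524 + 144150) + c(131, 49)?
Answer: 108631 + √211/219 ≈ 1.0863e+5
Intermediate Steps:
v = √211 ≈ 14.526
x = -√211/219 (x = √211/(-219) = √211*(-1/219) = -√211/219 ≈ -0.066328)
c(O, q) = 5 + √211/219 (c(O, q) = 5 - (-1)*√211/219 = 5 + √211/219)
(-35524 + 144150) + c(131, 49) = (-35524 + 144150) + (5 + √211/219) = 108626 + (5 + √211/219) = 108631 + √211/219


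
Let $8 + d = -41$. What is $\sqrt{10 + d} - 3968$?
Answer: $-3968 + i \sqrt{39} \approx -3968.0 + 6.245 i$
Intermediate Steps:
$d = -49$ ($d = -8 - 41 = -49$)
$\sqrt{10 + d} - 3968 = \sqrt{10 - 49} - 3968 = \sqrt{-39} - 3968 = i \sqrt{39} - 3968 = -3968 + i \sqrt{39}$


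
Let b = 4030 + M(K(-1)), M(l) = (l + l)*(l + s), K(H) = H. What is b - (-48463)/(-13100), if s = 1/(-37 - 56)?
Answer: 4907704741/1218300 ≈ 4028.3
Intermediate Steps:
s = -1/93 (s = 1/(-93) = -1/93 ≈ -0.010753)
M(l) = 2*l*(-1/93 + l) (M(l) = (l + l)*(l - 1/93) = (2*l)*(-1/93 + l) = 2*l*(-1/93 + l))
b = 374978/93 (b = 4030 + (2/93)*(-1)*(-1 + 93*(-1)) = 4030 + (2/93)*(-1)*(-1 - 93) = 4030 + (2/93)*(-1)*(-94) = 4030 + 188/93 = 374978/93 ≈ 4032.0)
b - (-48463)/(-13100) = 374978/93 - (-48463)/(-13100) = 374978/93 - (-48463)*(-1)/13100 = 374978/93 - 1*48463/13100 = 374978/93 - 48463/13100 = 4907704741/1218300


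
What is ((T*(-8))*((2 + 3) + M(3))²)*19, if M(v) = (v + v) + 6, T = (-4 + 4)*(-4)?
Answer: 0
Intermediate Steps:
T = 0 (T = 0*(-4) = 0)
M(v) = 6 + 2*v (M(v) = 2*v + 6 = 6 + 2*v)
((T*(-8))*((2 + 3) + M(3))²)*19 = ((0*(-8))*((2 + 3) + (6 + 2*3))²)*19 = (0*(5 + (6 + 6))²)*19 = (0*(5 + 12)²)*19 = (0*17²)*19 = (0*289)*19 = 0*19 = 0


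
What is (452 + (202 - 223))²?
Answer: 185761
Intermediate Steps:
(452 + (202 - 223))² = (452 - 21)² = 431² = 185761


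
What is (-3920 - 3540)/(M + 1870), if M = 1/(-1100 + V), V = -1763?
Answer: -21357980/5353809 ≈ -3.9893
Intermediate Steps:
M = -1/2863 (M = 1/(-1100 - 1763) = 1/(-2863) = -1/2863 ≈ -0.00034928)
(-3920 - 3540)/(M + 1870) = (-3920 - 3540)/(-1/2863 + 1870) = -7460/5353809/2863 = -7460*2863/5353809 = -21357980/5353809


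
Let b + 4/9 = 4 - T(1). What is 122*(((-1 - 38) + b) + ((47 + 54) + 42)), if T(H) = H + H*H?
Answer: 115900/9 ≈ 12878.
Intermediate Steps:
T(H) = H + H²
b = 14/9 (b = -4/9 + (4 - (1 + 1)) = -4/9 + (4 - 2) = -4/9 + 2 = 14/9 ≈ 1.5556)
122*(((-1 - 38) + b) + ((47 + 54) + 42)) = 122*(((-1 - 38) + 14/9) + ((47 + 54) + 42)) = 122*((-39 + 14/9) + (101 + 42)) = 122*(-337/9 + 143) = 122*(950/9) = 115900/9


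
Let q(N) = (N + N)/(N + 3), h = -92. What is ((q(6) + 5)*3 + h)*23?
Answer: -1679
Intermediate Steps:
q(N) = 2*N/(3 + N) (q(N) = (2*N)/(3 + N) = 2*N/(3 + N))
((q(6) + 5)*3 + h)*23 = ((2*6/(3 + 6) + 5)*3 - 92)*23 = ((2*6/9 + 5)*3 - 92)*23 = ((2*6*(⅑) + 5)*3 - 92)*23 = ((4/3 + 5)*3 - 92)*23 = ((19/3)*3 - 92)*23 = (19 - 92)*23 = -73*23 = -1679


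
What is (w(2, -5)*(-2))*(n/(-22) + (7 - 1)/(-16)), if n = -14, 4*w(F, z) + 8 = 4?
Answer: 23/44 ≈ 0.52273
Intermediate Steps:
w(F, z) = -1 (w(F, z) = -2 + (¼)*4 = -2 + 1 = -1)
(w(2, -5)*(-2))*(n/(-22) + (7 - 1)/(-16)) = (-1*(-2))*(-14/(-22) + (7 - 1)/(-16)) = 2*(-14*(-1/22) + 6*(-1/16)) = 2*(7/11 - 3/8) = 2*(23/88) = 23/44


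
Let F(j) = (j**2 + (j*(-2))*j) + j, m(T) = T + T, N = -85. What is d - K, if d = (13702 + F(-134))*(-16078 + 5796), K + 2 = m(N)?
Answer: 45117588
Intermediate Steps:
m(T) = 2*T
K = -172 (K = -2 + 2*(-85) = -2 - 170 = -172)
F(j) = j - j**2 (F(j) = (j**2 + (-2*j)*j) + j = (j**2 - 2*j**2) + j = -j**2 + j = j - j**2)
d = 45117416 (d = (13702 - 134*(1 - 1*(-134)))*(-16078 + 5796) = (13702 - 134*(1 + 134))*(-10282) = (13702 - 134*135)*(-10282) = (13702 - 18090)*(-10282) = -4388*(-10282) = 45117416)
d - K = 45117416 - 1*(-172) = 45117416 + 172 = 45117588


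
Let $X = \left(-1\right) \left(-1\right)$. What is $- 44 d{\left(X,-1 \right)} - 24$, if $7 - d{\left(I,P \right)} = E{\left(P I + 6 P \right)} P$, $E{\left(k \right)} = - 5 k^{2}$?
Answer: $10448$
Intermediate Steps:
$X = 1$
$d{\left(I,P \right)} = 7 + 5 P \left(6 P + I P\right)^{2}$ ($d{\left(I,P \right)} = 7 - - 5 \left(P I + 6 P\right)^{2} P = 7 - - 5 \left(I P + 6 P\right)^{2} P = 7 - - 5 \left(6 P + I P\right)^{2} P = 7 - - 5 P \left(6 P + I P\right)^{2} = 7 + 5 P \left(6 P + I P\right)^{2}$)
$- 44 d{\left(X,-1 \right)} - 24 = - 44 \left(7 + 5 \left(-1\right)^{3} \left(6 + 1\right)^{2}\right) - 24 = - 44 \left(7 + 5 \left(-1\right) 7^{2}\right) - 24 = - 44 \left(7 + 5 \left(-1\right) 49\right) - 24 = - 44 \left(7 - 245\right) - 24 = \left(-44\right) \left(-238\right) - 24 = 10472 - 24 = 10448$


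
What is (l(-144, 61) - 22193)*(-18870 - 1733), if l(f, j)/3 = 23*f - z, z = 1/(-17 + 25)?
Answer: 5295692105/8 ≈ 6.6196e+8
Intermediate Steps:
z = ⅛ (z = 1/8 = ⅛ ≈ 0.12500)
l(f, j) = -3/8 + 69*f (l(f, j) = 3*(23*f - 1*⅛) = 3*(23*f - ⅛) = 3*(-⅛ + 23*f) = -3/8 + 69*f)
(l(-144, 61) - 22193)*(-18870 - 1733) = ((-3/8 + 69*(-144)) - 22193)*(-18870 - 1733) = ((-3/8 - 9936) - 22193)*(-20603) = (-79491/8 - 22193)*(-20603) = -257035/8*(-20603) = 5295692105/8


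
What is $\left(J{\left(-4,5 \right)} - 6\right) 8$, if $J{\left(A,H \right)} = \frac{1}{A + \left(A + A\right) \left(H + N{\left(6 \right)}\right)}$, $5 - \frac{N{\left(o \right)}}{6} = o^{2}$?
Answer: $- \frac{17326}{361} \approx -47.994$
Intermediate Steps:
$N{\left(o \right)} = 30 - 6 o^{2}$
$J{\left(A,H \right)} = \frac{1}{A + 2 A \left(-186 + H\right)}$ ($J{\left(A,H \right)} = \frac{1}{A + \left(A + A\right) \left(H + \left(30 - 6 \cdot 6^{2}\right)\right)} = \frac{1}{A + 2 A \left(H + \left(30 - 216\right)\right)} = \frac{1}{A + 2 A \left(H - 186\right)} = \frac{1}{A + 2 A \left(-186 + H\right)}$)
$\left(J{\left(-4,5 \right)} - 6\right) 8 = \left(\frac{1}{\left(-4\right) \left(-371 + 2 \cdot 5\right)} - 6\right) 8 = \left(- \frac{1}{4 \left(-371 + 10\right)} - 6\right) 8 = \left(- \frac{1}{4 \left(-361\right)} - 6\right) 8 = \left(\left(- \frac{1}{4}\right) \left(- \frac{1}{361}\right) - 6\right) 8 = \left(\frac{1}{1444} - 6\right) 8 = \left(- \frac{8663}{1444}\right) 8 = - \frac{17326}{361}$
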